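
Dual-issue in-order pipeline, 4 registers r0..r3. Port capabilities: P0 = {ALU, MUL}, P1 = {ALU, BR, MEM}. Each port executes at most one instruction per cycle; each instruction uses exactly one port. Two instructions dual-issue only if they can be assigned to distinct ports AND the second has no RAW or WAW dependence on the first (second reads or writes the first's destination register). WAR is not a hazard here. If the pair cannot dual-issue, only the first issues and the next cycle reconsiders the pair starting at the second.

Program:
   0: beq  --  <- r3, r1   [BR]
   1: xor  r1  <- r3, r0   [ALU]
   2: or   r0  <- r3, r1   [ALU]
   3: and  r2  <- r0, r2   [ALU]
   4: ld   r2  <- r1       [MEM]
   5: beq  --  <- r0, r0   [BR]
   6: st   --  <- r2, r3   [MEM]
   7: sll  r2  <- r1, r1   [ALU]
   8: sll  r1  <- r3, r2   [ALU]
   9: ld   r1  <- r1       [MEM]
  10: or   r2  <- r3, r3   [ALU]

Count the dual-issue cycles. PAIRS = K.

0. beq+xor @i0/i1  | dual
1. or @i2  | RAW r0
2. and @i3  | WAW r2
3. ld @i4  | no-port MEM/BR
4. beq @i5  | no-port BR/MEM
5. st+sll @i6/i7  | dual
6. sll @i8  | RAW+WAW r1
7. ld+or @i9/i10  | dual

PAIRS = 3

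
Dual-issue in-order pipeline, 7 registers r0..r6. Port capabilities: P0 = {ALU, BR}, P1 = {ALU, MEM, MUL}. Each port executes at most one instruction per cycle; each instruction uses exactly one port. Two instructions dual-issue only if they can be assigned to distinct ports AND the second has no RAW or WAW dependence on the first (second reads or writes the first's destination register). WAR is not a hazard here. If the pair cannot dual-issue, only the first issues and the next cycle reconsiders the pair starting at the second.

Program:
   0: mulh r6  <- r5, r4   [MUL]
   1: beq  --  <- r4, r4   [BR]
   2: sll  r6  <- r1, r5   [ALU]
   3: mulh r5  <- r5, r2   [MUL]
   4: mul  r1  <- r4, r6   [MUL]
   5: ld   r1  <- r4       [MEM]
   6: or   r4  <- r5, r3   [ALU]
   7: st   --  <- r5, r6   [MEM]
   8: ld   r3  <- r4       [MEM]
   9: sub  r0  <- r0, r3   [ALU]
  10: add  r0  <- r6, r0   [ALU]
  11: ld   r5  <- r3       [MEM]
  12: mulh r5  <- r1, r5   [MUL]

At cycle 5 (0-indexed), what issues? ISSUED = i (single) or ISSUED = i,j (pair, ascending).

  cy0 -> i0&i1 (mulh.MUL/beq.BR) pair
  cy1 -> i2&i3 (sll.ALU/mulh.MUL) pair
  cy2 -> i4 (mul.MUL) no-port MUL/MEM
  cy3 -> i5&i6 (ld.MEM/or.ALU) pair
  cy4 -> i7 (st.MEM) no-port MEM/MEM
  cy5 -> i8 (ld.MEM) RAW r3
  cy6 -> i9 (sub.ALU) RAW+WAW r0
  cy7 -> i10&i11 (add.ALU/ld.MEM) pair
  cy8 -> i12 (mulh.MUL) tail

ISSUED = 8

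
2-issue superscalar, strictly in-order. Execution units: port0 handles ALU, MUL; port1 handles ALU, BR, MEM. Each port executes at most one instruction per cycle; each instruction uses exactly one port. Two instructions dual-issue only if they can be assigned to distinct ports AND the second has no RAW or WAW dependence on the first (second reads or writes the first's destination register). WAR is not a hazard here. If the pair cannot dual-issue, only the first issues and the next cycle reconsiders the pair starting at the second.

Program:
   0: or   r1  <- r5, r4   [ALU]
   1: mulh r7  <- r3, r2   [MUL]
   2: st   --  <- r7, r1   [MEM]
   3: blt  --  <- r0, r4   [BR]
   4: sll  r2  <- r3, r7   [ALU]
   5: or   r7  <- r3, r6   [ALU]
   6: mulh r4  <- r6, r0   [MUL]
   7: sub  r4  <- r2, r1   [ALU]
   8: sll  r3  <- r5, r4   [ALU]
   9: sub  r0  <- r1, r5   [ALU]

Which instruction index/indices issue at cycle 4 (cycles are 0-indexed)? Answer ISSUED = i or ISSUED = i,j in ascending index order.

  cy0 -> i0,i1 (or;mulh) dual
  cy1 -> i2 (st) no-port MEM/BR
  cy2 -> i3,i4 (blt;sll) dual
  cy3 -> i5,i6 (or;mulh) dual
  cy4 -> i7 (sub) RAW r4
  cy5 -> i8,i9 (sll;sub) dual

ISSUED = 7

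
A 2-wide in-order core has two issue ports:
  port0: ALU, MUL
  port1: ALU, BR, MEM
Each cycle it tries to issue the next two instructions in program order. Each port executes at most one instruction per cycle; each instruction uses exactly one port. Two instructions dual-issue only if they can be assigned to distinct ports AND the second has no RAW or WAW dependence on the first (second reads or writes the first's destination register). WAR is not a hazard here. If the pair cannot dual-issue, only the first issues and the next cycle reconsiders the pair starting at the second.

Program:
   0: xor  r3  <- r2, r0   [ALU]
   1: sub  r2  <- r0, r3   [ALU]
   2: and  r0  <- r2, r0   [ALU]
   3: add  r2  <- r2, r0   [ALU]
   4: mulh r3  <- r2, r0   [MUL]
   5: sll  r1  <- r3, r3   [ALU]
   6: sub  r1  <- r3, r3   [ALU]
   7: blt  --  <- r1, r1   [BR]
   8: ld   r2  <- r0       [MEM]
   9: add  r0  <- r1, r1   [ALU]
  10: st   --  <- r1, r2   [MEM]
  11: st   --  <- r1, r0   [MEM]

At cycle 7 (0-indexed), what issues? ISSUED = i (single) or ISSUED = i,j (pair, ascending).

c0: i0 xor.ALU  RAW r3
c1: i1 sub.ALU  RAW r2
c2: i2 and.ALU  RAW r0
c3: i3 add.ALU  RAW r2
c4: i4 mulh.MUL  RAW r3
c5: i5 sll.ALU  WAW r1
c6: i6 sub.ALU  RAW r1
c7: i7 blt.BR  no-port BR/MEM
c8: i8+i9 ld.MEM/add.ALU  pair
c9: i10 st.MEM  no-port MEM/MEM
c10: i11 st.MEM  tail

ISSUED = 7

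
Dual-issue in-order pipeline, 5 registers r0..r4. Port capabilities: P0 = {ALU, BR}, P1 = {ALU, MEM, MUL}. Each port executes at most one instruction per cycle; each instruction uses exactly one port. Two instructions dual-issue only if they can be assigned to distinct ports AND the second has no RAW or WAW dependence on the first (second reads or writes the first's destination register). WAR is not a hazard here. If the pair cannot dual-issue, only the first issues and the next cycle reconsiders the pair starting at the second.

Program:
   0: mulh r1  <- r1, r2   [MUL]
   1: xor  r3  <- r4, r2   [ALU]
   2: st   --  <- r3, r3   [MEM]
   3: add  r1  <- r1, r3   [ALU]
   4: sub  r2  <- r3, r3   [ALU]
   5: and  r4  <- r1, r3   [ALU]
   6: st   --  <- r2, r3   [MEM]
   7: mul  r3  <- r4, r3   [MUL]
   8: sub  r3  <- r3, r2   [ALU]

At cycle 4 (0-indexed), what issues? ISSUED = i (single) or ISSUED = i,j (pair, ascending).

ISSUED = 7

#0 head=0: mulh/xor i0&i1 dual
#1 head=2: st/add i2&i3 dual
#2 head=4: sub/and i4&i5 dual
#3 head=6: st i6 no-port MEM/MUL
#4 head=7: mul i7 RAW+WAW r3
#5 head=8: sub i8 tail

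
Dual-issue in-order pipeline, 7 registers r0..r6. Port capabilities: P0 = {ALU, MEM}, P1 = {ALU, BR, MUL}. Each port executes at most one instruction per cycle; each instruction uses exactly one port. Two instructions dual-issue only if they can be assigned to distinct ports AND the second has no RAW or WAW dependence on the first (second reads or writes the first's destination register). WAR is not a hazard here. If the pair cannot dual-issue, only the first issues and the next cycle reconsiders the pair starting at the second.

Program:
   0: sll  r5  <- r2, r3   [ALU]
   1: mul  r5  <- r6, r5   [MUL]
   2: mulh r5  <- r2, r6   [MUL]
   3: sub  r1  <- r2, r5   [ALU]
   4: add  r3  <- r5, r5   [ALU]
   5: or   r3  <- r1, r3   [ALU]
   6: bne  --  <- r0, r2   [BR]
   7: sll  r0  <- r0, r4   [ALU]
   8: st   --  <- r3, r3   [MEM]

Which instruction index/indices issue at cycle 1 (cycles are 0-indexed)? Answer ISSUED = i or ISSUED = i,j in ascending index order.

  cy0 -> i0 (sll) RAW+WAW r5
  cy1 -> i1 (mul) no-port MUL/MUL
  cy2 -> i2 (mulh) RAW r5
  cy3 -> i3+i4 (sub add) pair
  cy4 -> i5+i6 (or bne) pair
  cy5 -> i7+i8 (sll st) pair

ISSUED = 1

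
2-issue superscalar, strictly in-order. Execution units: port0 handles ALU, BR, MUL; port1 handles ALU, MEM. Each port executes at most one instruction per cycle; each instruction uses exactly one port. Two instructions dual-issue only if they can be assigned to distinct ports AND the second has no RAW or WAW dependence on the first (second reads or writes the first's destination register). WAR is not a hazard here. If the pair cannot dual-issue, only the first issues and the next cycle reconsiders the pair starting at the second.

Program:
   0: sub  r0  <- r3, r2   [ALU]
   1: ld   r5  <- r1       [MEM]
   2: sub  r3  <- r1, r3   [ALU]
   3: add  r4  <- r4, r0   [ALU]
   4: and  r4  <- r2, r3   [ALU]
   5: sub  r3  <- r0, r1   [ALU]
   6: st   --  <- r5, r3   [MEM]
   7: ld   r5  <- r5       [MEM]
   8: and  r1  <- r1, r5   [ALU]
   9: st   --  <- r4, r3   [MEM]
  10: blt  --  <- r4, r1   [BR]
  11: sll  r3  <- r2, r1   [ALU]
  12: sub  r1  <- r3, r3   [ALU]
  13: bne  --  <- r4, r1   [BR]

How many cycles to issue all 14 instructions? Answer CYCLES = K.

CYCLES = 9

  cy0 -> i0/i1 (sub.ALU/ld.MEM) dual
  cy1 -> i2/i3 (sub.ALU/add.ALU) dual
  cy2 -> i4/i5 (and.ALU/sub.ALU) dual
  cy3 -> i6 (st.MEM) no-port MEM/MEM
  cy4 -> i7 (ld.MEM) RAW r5
  cy5 -> i8/i9 (and.ALU/st.MEM) dual
  cy6 -> i10/i11 (blt.BR/sll.ALU) dual
  cy7 -> i12 (sub.ALU) RAW r1
  cy8 -> i13 (bne.BR) tail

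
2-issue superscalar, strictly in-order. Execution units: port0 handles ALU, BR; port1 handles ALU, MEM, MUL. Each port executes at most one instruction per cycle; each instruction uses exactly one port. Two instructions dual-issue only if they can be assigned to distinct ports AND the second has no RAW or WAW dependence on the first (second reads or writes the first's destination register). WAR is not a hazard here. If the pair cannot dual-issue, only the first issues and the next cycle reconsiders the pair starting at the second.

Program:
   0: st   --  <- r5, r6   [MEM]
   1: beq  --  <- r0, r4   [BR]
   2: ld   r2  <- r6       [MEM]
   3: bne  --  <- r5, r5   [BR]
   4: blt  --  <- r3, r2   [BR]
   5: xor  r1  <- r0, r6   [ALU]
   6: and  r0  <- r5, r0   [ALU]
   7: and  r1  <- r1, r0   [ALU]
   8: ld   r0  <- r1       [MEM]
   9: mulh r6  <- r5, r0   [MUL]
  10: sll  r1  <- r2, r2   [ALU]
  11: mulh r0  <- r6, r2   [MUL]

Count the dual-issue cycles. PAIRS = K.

[0] i0&i1  st+beq  -- dual
[1] i2&i3  ld+bne  -- dual
[2] i4&i5  blt+xor  -- dual
[3] i6  and  -- RAW r0
[4] i7  and  -- RAW r1
[5] i8  ld  -- no-port MEM/MUL
[6] i9&i10  mulh+sll  -- dual
[7] i11  mulh  -- tail

PAIRS = 4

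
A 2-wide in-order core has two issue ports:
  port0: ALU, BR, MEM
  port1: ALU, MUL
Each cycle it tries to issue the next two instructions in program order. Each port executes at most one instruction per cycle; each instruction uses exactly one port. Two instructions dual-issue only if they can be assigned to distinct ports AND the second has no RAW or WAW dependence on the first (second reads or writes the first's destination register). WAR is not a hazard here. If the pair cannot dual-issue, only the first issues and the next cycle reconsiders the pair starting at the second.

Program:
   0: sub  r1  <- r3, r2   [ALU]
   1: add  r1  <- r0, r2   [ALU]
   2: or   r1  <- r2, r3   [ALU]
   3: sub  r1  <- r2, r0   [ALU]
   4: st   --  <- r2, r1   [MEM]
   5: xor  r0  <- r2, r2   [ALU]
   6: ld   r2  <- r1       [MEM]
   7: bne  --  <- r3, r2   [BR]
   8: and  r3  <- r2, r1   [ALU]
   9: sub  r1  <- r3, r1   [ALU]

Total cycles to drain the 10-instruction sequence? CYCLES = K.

  cy0 -> i0 (sub.ALU) WAW r1
  cy1 -> i1 (add.ALU) WAW r1
  cy2 -> i2 (or.ALU) WAW r1
  cy3 -> i3 (sub.ALU) RAW r1
  cy4 -> i4&i5 (st.MEM/xor.ALU) 2-wide
  cy5 -> i6 (ld.MEM) no-port MEM/BR
  cy6 -> i7&i8 (bne.BR/and.ALU) 2-wide
  cy7 -> i9 (sub.ALU) tail

CYCLES = 8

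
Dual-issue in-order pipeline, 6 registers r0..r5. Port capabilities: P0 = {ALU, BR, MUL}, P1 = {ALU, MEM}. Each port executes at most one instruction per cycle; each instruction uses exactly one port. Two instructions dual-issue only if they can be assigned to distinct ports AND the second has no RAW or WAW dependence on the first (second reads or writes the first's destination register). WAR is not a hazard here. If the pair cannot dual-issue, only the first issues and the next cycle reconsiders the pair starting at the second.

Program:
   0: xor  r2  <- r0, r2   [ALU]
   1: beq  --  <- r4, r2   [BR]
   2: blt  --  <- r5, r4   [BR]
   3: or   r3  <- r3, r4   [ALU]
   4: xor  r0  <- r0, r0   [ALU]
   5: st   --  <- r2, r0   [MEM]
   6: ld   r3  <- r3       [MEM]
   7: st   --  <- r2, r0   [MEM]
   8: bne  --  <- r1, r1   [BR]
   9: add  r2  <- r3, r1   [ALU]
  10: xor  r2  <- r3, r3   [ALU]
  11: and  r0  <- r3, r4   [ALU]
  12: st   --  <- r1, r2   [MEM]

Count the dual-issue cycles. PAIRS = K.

#0 head=0: xor i0 RAW r2
#1 head=1: beq i1 no-port BR/BR
#2 head=2: blt or i2/i3 pair
#3 head=4: xor i4 RAW r0
#4 head=5: st i5 no-port MEM/MEM
#5 head=6: ld i6 no-port MEM/MEM
#6 head=7: st bne i7/i8 pair
#7 head=9: add i9 WAW r2
#8 head=10: xor and i10/i11 pair
#9 head=12: st i12 tail

PAIRS = 3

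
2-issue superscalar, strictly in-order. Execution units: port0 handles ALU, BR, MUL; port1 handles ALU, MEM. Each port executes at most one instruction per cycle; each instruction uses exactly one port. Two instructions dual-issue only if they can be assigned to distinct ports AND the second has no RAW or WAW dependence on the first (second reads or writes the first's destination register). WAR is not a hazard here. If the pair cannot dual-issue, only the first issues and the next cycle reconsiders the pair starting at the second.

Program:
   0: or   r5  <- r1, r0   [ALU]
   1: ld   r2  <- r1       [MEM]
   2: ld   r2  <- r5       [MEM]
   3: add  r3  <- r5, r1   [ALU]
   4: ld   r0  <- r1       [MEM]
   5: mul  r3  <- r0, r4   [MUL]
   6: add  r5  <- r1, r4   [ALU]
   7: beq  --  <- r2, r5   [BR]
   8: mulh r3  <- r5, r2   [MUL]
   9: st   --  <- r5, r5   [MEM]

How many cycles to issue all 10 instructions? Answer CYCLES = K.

CYCLES = 6

  cy0 -> i0,i1 (or;ld) pair
  cy1 -> i2,i3 (ld;add) pair
  cy2 -> i4 (ld) RAW r0
  cy3 -> i5,i6 (mul;add) pair
  cy4 -> i7 (beq) no-port BR/MUL
  cy5 -> i8,i9 (mulh;st) pair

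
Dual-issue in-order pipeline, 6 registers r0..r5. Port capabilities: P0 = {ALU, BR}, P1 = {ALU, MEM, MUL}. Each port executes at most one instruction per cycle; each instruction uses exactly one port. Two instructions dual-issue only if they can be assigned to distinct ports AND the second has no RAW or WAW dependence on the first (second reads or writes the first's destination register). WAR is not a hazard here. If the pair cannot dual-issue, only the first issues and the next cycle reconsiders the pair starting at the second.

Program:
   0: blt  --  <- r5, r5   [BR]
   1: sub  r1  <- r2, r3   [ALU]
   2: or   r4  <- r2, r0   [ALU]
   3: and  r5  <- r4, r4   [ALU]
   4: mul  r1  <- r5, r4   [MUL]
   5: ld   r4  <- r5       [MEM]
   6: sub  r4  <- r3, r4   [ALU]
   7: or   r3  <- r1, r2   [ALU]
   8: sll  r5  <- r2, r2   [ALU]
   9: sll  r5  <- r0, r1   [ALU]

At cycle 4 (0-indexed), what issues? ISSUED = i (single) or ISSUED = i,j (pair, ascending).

ISSUED = 5

0. blt/sub @i0/i1  | pair
1. or @i2  | RAW r4
2. and @i3  | RAW r5
3. mul @i4  | no-port MUL/MEM
4. ld @i5  | RAW+WAW r4
5. sub/or @i6/i7  | pair
6. sll @i8  | WAW r5
7. sll @i9  | tail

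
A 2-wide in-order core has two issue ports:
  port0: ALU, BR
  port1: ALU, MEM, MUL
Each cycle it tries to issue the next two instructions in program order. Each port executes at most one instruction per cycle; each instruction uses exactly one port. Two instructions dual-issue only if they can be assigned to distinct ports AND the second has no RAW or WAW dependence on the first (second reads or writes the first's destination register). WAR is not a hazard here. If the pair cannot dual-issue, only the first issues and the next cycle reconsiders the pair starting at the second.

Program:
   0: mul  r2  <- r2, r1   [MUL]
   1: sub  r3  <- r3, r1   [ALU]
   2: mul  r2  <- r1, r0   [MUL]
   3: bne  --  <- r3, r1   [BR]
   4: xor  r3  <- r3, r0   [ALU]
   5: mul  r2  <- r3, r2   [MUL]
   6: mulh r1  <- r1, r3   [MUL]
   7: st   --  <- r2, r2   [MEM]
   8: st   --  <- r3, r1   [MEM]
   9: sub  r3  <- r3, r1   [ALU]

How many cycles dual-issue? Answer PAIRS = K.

  cy0 -> i0&i1 (mul sub) 2-wide
  cy1 -> i2&i3 (mul bne) 2-wide
  cy2 -> i4 (xor) RAW r3
  cy3 -> i5 (mul) no-port MUL/MUL
  cy4 -> i6 (mulh) no-port MUL/MEM
  cy5 -> i7 (st) no-port MEM/MEM
  cy6 -> i8&i9 (st sub) 2-wide

PAIRS = 3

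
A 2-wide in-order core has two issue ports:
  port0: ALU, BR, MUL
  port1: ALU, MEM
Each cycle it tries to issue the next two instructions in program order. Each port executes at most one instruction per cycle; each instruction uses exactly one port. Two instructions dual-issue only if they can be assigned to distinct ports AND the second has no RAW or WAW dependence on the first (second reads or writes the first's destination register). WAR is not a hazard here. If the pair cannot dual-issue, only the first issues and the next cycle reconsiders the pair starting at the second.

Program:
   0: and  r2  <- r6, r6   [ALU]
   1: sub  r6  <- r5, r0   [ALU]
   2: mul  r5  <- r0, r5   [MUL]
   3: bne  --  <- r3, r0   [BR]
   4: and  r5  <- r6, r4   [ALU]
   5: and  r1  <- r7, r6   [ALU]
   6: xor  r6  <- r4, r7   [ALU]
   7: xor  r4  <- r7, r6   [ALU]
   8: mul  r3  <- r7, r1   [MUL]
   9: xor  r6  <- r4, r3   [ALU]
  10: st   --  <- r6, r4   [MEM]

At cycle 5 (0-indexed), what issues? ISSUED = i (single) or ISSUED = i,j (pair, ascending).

ISSUED = 9

c0: i0+i1 and.ALU sub.ALU  pair
c1: i2 mul.MUL  no-port MUL/BR
c2: i3+i4 bne.BR and.ALU  pair
c3: i5+i6 and.ALU xor.ALU  pair
c4: i7+i8 xor.ALU mul.MUL  pair
c5: i9 xor.ALU  RAW r6
c6: i10 st.MEM  tail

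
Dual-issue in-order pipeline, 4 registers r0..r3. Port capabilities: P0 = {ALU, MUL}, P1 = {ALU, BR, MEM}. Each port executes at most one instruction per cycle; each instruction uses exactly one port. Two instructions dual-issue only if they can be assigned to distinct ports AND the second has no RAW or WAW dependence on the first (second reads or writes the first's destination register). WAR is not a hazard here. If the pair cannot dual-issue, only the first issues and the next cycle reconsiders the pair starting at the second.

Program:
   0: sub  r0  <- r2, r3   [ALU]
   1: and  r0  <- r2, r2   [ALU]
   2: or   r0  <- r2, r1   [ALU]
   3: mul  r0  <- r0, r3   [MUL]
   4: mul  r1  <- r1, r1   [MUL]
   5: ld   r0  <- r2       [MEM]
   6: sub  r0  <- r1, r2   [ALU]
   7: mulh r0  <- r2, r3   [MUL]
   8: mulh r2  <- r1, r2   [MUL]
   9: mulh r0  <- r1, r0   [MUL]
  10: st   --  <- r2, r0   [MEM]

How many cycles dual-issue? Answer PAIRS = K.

PAIRS = 1

#0 head=0: sub i0 WAW r0
#1 head=1: and i1 WAW r0
#2 head=2: or i2 RAW+WAW r0
#3 head=3: mul i3 no-port MUL/MUL
#4 head=4: mul ld i4,i5 dual
#5 head=6: sub i6 WAW r0
#6 head=7: mulh i7 no-port MUL/MUL
#7 head=8: mulh i8 no-port MUL/MUL
#8 head=9: mulh i9 RAW r0
#9 head=10: st i10 tail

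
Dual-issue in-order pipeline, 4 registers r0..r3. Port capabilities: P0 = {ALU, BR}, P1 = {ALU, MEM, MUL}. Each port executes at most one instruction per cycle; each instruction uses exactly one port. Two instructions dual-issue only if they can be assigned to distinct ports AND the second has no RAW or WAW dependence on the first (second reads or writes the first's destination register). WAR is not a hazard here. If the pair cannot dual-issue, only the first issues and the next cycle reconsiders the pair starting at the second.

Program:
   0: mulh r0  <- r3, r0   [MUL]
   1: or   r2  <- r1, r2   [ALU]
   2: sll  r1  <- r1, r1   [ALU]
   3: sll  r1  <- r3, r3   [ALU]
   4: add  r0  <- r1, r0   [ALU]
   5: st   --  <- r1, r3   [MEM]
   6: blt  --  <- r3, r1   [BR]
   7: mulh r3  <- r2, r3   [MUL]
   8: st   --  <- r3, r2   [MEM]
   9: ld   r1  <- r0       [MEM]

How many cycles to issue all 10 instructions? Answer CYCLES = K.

[0] i0&i1  mulh.MUL or.ALU  -- pair
[1] i2  sll.ALU  -- WAW r1
[2] i3  sll.ALU  -- RAW r1
[3] i4&i5  add.ALU st.MEM  -- pair
[4] i6&i7  blt.BR mulh.MUL  -- pair
[5] i8  st.MEM  -- no-port MEM/MEM
[6] i9  ld.MEM  -- tail

CYCLES = 7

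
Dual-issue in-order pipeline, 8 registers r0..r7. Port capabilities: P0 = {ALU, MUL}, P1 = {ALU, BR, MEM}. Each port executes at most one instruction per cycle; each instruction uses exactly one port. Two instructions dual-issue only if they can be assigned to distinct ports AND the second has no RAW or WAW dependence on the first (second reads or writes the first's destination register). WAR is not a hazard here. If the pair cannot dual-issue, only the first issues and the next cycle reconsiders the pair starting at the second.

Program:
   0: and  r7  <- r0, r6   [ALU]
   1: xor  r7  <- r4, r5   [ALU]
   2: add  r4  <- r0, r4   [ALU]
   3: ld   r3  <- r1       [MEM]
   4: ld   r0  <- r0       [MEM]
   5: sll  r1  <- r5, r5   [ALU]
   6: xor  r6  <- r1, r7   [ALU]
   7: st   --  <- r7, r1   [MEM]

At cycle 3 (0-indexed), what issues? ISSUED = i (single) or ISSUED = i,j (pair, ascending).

0. and @i0  | WAW r7
1. xor+add @i1&i2  | dual
2. ld @i3  | no-port MEM/MEM
3. ld+sll @i4&i5  | dual
4. xor+st @i6&i7  | dual

ISSUED = 4,5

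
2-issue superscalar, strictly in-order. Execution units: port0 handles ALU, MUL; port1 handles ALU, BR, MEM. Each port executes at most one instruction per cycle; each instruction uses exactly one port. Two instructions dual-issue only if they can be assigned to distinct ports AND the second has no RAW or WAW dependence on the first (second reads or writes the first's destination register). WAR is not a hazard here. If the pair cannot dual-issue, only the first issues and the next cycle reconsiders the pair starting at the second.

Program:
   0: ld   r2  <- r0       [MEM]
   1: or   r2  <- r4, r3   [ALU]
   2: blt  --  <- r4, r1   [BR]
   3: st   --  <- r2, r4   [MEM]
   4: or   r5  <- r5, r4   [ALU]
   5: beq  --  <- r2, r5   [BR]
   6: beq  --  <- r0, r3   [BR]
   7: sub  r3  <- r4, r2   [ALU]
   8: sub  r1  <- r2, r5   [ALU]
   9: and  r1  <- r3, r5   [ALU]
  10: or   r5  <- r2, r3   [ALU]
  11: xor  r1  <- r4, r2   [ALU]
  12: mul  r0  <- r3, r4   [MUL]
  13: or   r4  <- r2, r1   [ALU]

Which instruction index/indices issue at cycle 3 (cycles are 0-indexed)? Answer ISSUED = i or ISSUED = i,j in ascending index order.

[0] i0  ld.MEM  -- WAW r2
[1] i1+i2  or.ALU+blt.BR  -- 2-wide
[2] i3+i4  st.MEM+or.ALU  -- 2-wide
[3] i5  beq.BR  -- no-port BR/BR
[4] i6+i7  beq.BR+sub.ALU  -- 2-wide
[5] i8  sub.ALU  -- WAW r1
[6] i9+i10  and.ALU+or.ALU  -- 2-wide
[7] i11+i12  xor.ALU+mul.MUL  -- 2-wide
[8] i13  or.ALU  -- tail

ISSUED = 5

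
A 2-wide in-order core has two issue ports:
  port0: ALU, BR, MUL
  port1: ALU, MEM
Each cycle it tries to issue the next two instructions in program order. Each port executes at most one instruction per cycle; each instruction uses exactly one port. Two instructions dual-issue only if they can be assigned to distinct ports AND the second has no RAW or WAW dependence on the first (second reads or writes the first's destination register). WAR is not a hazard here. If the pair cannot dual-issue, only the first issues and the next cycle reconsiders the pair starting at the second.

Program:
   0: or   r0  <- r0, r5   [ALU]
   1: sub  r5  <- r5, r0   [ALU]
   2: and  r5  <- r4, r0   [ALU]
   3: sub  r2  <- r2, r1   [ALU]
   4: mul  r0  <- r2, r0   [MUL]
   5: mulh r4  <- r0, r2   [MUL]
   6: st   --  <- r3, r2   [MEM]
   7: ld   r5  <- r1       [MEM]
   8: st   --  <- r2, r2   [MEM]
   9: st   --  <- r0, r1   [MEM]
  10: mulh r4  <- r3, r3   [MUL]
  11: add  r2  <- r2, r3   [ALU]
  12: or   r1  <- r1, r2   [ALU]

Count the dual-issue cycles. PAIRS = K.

  cy0 -> i0 (or) RAW r0
  cy1 -> i1 (sub) WAW r5
  cy2 -> i2/i3 (and sub) dual
  cy3 -> i4 (mul) no-port MUL/MUL
  cy4 -> i5/i6 (mulh st) dual
  cy5 -> i7 (ld) no-port MEM/MEM
  cy6 -> i8 (st) no-port MEM/MEM
  cy7 -> i9/i10 (st mulh) dual
  cy8 -> i11 (add) RAW r2
  cy9 -> i12 (or) tail

PAIRS = 3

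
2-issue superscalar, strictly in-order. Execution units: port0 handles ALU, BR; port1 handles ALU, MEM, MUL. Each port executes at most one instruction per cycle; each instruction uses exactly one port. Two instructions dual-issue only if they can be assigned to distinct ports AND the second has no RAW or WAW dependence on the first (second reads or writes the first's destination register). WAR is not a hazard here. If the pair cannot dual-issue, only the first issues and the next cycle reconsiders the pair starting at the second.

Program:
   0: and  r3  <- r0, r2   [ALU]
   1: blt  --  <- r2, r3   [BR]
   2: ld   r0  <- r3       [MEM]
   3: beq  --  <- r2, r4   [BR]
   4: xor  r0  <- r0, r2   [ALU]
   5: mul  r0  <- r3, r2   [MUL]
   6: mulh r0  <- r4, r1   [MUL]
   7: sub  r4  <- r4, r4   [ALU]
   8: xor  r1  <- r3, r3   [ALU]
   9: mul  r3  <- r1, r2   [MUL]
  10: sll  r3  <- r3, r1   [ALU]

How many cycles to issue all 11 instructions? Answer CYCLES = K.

#0 head=0: and.ALU i0 RAW r3
#1 head=1: blt.BR/ld.MEM i1/i2 2-wide
#2 head=3: beq.BR/xor.ALU i3/i4 2-wide
#3 head=5: mul.MUL i5 no-port MUL/MUL
#4 head=6: mulh.MUL/sub.ALU i6/i7 2-wide
#5 head=8: xor.ALU i8 RAW r1
#6 head=9: mul.MUL i9 RAW+WAW r3
#7 head=10: sll.ALU i10 tail

CYCLES = 8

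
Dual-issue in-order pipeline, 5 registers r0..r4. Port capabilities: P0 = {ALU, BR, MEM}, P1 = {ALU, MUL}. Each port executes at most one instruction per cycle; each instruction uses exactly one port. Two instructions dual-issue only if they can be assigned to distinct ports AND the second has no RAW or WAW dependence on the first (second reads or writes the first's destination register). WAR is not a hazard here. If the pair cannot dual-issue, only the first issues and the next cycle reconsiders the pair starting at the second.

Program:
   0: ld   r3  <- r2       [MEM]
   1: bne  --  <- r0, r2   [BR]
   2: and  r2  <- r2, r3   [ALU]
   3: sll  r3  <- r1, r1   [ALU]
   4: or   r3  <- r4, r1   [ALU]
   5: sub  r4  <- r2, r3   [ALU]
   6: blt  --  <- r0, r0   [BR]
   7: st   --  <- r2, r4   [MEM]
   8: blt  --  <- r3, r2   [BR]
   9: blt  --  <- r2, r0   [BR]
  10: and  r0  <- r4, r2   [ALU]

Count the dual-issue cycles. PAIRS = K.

t=0 i0:ld ; no-port MEM/BR
t=1 i1+i2:bne+and ; dual
t=2 i3:sll ; WAW r3
t=3 i4:or ; RAW r3
t=4 i5+i6:sub+blt ; dual
t=5 i7:st ; no-port MEM/BR
t=6 i8:blt ; no-port BR/BR
t=7 i9+i10:blt+and ; dual

PAIRS = 3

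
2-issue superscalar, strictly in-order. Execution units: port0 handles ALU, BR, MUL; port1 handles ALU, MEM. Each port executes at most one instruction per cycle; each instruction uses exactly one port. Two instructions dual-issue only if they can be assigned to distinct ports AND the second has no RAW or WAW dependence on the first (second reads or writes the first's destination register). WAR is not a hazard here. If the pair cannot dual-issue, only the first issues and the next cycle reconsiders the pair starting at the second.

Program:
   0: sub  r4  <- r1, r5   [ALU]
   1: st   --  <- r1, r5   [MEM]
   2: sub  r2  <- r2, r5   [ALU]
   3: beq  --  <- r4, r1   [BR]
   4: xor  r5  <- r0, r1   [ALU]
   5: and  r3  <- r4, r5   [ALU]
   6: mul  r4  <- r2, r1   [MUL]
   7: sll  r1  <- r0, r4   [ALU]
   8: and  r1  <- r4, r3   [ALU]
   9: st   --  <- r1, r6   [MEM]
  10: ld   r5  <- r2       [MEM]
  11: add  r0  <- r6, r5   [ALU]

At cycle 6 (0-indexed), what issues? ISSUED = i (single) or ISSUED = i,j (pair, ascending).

  cy0 -> i0&i1 (sub st) dual
  cy1 -> i2&i3 (sub beq) dual
  cy2 -> i4 (xor) RAW r5
  cy3 -> i5&i6 (and mul) dual
  cy4 -> i7 (sll) WAW r1
  cy5 -> i8 (and) RAW r1
  cy6 -> i9 (st) no-port MEM/MEM
  cy7 -> i10 (ld) RAW r5
  cy8 -> i11 (add) tail

ISSUED = 9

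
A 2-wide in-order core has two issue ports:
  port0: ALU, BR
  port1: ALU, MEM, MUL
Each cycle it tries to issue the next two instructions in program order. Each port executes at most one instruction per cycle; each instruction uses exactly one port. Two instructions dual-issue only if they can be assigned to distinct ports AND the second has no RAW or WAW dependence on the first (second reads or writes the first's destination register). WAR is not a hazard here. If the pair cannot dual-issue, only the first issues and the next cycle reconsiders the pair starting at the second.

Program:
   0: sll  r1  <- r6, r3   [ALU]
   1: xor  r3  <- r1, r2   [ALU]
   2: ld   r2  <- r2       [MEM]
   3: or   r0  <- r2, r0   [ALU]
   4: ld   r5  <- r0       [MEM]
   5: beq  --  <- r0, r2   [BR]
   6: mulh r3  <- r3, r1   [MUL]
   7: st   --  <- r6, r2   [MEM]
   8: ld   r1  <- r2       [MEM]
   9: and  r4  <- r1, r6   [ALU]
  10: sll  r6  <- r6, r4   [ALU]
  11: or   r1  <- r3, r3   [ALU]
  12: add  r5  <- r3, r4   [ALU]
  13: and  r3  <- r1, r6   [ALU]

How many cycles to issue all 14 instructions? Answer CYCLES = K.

  cy0 -> i0 (sll) RAW r1
  cy1 -> i1,i2 (xor+ld) pair
  cy2 -> i3 (or) RAW r0
  cy3 -> i4,i5 (ld+beq) pair
  cy4 -> i6 (mulh) no-port MUL/MEM
  cy5 -> i7 (st) no-port MEM/MEM
  cy6 -> i8 (ld) RAW r1
  cy7 -> i9 (and) RAW r4
  cy8 -> i10,i11 (sll+or) pair
  cy9 -> i12,i13 (add+and) pair

CYCLES = 10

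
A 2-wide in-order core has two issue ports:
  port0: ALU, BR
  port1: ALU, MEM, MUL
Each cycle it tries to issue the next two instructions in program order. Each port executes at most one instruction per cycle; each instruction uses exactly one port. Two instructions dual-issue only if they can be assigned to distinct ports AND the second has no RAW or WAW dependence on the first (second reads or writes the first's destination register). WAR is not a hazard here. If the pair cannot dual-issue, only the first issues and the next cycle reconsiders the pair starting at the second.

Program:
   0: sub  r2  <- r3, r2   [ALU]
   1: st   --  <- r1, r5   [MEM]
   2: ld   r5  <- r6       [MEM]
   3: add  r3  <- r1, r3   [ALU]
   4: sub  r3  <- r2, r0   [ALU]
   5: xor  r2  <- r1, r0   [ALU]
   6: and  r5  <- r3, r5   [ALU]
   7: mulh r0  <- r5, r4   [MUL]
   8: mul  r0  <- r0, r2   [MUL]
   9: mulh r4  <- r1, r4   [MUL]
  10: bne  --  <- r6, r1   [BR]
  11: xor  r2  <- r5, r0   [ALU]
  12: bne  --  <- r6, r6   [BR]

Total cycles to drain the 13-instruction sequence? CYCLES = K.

0. sub+st @i0&i1  | pair
1. ld+add @i2&i3  | pair
2. sub+xor @i4&i5  | pair
3. and @i6  | RAW r5
4. mulh @i7  | no-port MUL/MUL
5. mul @i8  | no-port MUL/MUL
6. mulh+bne @i9&i10  | pair
7. xor+bne @i11&i12  | pair

CYCLES = 8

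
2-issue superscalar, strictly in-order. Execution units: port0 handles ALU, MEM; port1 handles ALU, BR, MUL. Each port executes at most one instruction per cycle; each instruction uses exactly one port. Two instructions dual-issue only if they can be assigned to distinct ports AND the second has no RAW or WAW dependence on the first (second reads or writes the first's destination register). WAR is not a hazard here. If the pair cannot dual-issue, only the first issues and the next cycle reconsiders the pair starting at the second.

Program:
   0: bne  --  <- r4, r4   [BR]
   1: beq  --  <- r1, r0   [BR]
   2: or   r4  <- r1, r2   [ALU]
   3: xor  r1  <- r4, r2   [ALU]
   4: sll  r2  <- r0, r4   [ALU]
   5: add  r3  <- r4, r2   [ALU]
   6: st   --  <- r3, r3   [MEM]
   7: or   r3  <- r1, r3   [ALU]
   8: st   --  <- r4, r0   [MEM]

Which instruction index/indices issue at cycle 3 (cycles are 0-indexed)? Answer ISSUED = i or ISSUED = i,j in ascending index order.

ISSUED = 5

#0 head=0: bne i0 no-port BR/BR
#1 head=1: beq/or i1+i2 pair
#2 head=3: xor/sll i3+i4 pair
#3 head=5: add i5 RAW r3
#4 head=6: st/or i6+i7 pair
#5 head=8: st i8 tail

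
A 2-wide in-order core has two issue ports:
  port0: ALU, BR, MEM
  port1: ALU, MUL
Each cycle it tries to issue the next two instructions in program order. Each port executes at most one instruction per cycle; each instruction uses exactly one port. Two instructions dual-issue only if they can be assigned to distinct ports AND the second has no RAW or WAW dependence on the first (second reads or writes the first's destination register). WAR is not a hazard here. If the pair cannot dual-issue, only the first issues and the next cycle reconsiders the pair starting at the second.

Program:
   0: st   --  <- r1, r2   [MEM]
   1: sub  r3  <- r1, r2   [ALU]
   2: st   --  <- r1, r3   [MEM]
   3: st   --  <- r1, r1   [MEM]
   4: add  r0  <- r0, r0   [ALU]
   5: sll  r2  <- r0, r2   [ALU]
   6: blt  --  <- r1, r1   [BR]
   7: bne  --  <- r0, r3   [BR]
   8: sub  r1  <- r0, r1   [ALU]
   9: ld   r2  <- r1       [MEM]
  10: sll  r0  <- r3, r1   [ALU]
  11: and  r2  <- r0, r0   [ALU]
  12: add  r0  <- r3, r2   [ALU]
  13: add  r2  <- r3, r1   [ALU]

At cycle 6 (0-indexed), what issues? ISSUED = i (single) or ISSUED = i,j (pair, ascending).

ISSUED = 11

  cy0 -> i0&i1 (st.MEM sub.ALU) 2-wide
  cy1 -> i2 (st.MEM) no-port MEM/MEM
  cy2 -> i3&i4 (st.MEM add.ALU) 2-wide
  cy3 -> i5&i6 (sll.ALU blt.BR) 2-wide
  cy4 -> i7&i8 (bne.BR sub.ALU) 2-wide
  cy5 -> i9&i10 (ld.MEM sll.ALU) 2-wide
  cy6 -> i11 (and.ALU) RAW r2
  cy7 -> i12&i13 (add.ALU add.ALU) 2-wide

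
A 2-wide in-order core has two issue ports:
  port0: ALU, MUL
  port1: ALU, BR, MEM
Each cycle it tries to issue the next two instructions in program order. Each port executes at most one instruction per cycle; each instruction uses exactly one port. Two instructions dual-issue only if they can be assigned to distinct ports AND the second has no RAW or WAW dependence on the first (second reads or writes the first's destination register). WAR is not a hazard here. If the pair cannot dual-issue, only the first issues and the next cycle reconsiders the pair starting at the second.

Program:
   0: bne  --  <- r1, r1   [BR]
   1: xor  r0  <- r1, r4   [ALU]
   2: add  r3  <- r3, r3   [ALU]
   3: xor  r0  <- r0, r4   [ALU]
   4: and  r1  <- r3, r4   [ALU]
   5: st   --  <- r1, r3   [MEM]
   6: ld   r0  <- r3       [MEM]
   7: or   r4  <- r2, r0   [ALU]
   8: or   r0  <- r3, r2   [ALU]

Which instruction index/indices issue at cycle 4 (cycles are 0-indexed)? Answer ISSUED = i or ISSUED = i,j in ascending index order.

0. bne;xor @i0+i1  | dual
1. add;xor @i2+i3  | dual
2. and @i4  | RAW r1
3. st @i5  | no-port MEM/MEM
4. ld @i6  | RAW r0
5. or;or @i7+i8  | dual

ISSUED = 6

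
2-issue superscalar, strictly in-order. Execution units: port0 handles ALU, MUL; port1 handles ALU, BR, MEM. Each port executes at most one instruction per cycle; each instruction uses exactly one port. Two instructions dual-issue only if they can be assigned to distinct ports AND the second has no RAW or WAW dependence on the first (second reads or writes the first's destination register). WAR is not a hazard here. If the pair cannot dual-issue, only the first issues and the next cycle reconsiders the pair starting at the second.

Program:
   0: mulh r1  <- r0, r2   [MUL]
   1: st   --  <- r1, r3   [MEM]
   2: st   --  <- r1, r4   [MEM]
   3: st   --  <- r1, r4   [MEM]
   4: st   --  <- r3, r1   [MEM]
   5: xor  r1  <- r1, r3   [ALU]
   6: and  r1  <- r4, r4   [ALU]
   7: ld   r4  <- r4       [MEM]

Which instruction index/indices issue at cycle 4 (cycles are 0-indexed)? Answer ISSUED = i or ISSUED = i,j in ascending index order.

ISSUED = 4,5

[0] i0  mulh  -- RAW r1
[1] i1  st  -- no-port MEM/MEM
[2] i2  st  -- no-port MEM/MEM
[3] i3  st  -- no-port MEM/MEM
[4] i4+i5  st+xor  -- 2-wide
[5] i6+i7  and+ld  -- 2-wide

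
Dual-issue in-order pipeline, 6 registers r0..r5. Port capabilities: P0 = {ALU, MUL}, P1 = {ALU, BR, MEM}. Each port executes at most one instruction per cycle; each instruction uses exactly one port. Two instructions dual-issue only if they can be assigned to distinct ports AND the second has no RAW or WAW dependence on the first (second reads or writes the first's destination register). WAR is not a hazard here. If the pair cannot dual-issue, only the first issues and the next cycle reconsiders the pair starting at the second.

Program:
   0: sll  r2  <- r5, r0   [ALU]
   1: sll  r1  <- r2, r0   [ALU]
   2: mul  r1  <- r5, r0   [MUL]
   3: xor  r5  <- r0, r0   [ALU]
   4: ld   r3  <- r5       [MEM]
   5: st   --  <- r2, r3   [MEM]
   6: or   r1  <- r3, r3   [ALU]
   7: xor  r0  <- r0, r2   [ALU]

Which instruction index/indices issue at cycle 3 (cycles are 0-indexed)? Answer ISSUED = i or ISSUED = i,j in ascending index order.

ISSUED = 4

c0: i0 sll.ALU  RAW r2
c1: i1 sll.ALU  WAW r1
c2: i2,i3 mul.MUL+xor.ALU  dual
c3: i4 ld.MEM  no-port MEM/MEM
c4: i5,i6 st.MEM+or.ALU  dual
c5: i7 xor.ALU  tail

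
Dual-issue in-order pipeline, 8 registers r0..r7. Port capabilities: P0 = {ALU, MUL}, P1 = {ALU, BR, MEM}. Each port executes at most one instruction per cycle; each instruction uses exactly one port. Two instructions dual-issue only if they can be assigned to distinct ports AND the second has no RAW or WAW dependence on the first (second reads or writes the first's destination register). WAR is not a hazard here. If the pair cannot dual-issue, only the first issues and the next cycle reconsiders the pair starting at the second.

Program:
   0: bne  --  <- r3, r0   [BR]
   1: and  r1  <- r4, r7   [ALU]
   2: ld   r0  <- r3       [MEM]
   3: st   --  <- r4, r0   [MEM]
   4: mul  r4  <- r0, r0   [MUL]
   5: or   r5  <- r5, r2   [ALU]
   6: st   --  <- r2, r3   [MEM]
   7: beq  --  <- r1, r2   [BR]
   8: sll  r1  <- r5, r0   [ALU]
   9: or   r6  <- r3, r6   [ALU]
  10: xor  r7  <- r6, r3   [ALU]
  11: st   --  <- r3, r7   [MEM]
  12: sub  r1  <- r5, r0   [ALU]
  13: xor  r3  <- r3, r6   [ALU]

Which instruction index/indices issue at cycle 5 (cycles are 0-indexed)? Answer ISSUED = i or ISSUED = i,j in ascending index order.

t=0 i0/i1:bne.BR+and.ALU ; dual
t=1 i2:ld.MEM ; no-port MEM/MEM
t=2 i3/i4:st.MEM+mul.MUL ; dual
t=3 i5/i6:or.ALU+st.MEM ; dual
t=4 i7/i8:beq.BR+sll.ALU ; dual
t=5 i9:or.ALU ; RAW r6
t=6 i10:xor.ALU ; RAW r7
t=7 i11/i12:st.MEM+sub.ALU ; dual
t=8 i13:xor.ALU ; tail

ISSUED = 9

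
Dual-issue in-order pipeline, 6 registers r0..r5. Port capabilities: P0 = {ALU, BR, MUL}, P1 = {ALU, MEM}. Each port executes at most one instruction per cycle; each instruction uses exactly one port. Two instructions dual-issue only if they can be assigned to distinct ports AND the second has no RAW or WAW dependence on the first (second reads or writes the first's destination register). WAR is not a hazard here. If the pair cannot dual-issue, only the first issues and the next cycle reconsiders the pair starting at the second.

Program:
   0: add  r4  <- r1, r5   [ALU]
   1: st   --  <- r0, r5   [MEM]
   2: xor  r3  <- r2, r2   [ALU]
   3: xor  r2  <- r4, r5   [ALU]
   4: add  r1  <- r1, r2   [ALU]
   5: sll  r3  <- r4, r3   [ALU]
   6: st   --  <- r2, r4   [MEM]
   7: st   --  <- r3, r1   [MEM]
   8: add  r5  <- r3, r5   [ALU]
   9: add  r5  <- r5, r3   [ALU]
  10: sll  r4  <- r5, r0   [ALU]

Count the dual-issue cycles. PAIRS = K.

#0 head=0: add.ALU/st.MEM i0,i1 pair
#1 head=2: xor.ALU/xor.ALU i2,i3 pair
#2 head=4: add.ALU/sll.ALU i4,i5 pair
#3 head=6: st.MEM i6 no-port MEM/MEM
#4 head=7: st.MEM/add.ALU i7,i8 pair
#5 head=9: add.ALU i9 RAW r5
#6 head=10: sll.ALU i10 tail

PAIRS = 4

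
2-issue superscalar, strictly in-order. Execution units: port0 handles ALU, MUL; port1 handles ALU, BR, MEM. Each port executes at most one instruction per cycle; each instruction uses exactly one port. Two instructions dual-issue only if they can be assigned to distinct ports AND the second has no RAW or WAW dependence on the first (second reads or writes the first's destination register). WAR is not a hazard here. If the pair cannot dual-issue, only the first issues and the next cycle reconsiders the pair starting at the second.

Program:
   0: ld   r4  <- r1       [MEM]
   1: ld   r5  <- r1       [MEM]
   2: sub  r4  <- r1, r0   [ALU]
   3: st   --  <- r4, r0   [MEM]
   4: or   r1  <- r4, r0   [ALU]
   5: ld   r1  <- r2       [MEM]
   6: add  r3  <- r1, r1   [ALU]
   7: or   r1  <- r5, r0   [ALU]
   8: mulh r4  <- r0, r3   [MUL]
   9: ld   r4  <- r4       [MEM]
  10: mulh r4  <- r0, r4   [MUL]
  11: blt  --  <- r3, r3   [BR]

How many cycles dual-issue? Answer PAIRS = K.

#0 head=0: ld i0 no-port MEM/MEM
#1 head=1: ld/sub i1,i2 2-wide
#2 head=3: st/or i3,i4 2-wide
#3 head=5: ld i5 RAW r1
#4 head=6: add/or i6,i7 2-wide
#5 head=8: mulh i8 RAW+WAW r4
#6 head=9: ld i9 RAW+WAW r4
#7 head=10: mulh/blt i10,i11 2-wide

PAIRS = 4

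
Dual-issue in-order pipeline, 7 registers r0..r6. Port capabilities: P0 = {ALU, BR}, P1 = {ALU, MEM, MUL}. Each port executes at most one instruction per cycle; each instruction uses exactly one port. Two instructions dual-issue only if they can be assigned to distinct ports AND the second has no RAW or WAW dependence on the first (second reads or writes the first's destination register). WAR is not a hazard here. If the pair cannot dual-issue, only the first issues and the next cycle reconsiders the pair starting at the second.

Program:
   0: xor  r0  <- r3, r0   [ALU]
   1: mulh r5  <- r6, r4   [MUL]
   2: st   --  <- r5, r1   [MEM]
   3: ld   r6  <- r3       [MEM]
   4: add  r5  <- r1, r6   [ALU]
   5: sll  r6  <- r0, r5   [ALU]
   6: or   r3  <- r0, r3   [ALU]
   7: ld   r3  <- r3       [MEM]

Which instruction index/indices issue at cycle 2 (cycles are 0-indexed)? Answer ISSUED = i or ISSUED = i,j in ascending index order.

ISSUED = 3

0. xor.ALU+mulh.MUL @i0&i1  | pair
1. st.MEM @i2  | no-port MEM/MEM
2. ld.MEM @i3  | RAW r6
3. add.ALU @i4  | RAW r5
4. sll.ALU+or.ALU @i5&i6  | pair
5. ld.MEM @i7  | tail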